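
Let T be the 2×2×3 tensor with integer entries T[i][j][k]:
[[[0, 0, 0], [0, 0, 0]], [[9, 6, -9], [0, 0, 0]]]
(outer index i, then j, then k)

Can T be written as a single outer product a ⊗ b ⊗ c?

If T = a ⊗ b ⊗ c then every fibre of T is a multiple of the corresponding factor, so read the factors off the fibres through the nonzero entry T[1,0,0] = 9.
The mode-1 fibre T[:,0,0] = [0, 9] gives a = [0, 1] (primitive direction); the mode-2 fibre T[1,:,0] = [9, 0] gives b = [1, 0]; then c[k] = T[1,0,k] / (a[1]·b[0]) = [9, 6, -9] / 1 = [9, 6, -9].
Expanding [0, 1] ⊗ [1, 0] ⊗ [9, 6, -9] reproduces all 12 entries of T, so T = [0, 1] ⊗ [1, 0] ⊗ [9, 6, -9] and rank(T) ≤ 1.
Equivalently every frontal slice T[:,:,k] is c[k] times the rank-1 matrix [0, 1] ⊗ [1, 0]. So T has rank 1 (it is nonzero).

Yes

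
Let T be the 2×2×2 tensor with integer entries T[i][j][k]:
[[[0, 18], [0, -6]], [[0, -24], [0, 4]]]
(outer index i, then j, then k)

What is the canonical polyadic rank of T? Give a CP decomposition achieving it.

rank(T) = 2

Lower bound: the mode-2 unfolding of T (rows indexed by j, columns by (i,k) = (0,0), (0,1), (1,0), (1,1)) is [[0, 18, 0, -24], [0, -6, 0, 4]].
There the 2×2 minor on rows j ∈ {0, 1}, columns (i,k) ∈ {(0,1), (1,1)} is det [[18, -24], [-6, 4]] = -72 ≠ 0, so this unfolding has rank ≥ 2; CP rank is at least every unfolding rank, so rank(T) ≥ 2. (Unfolding ranks only ever bound the CP rank from below — rank(T) can be strictly larger than all of them — so the matching upper bound has to come from an explicit 2-term decomposition.)
Upper bound — finding two terms. Every mode-3 slice of T is a multiple of one matrix: T[:,:,k] = c[k]·M with c = [0, 1] and M = [[18, -6], [-24, 4]] (rows indexed by i, columns by j). So it suffices to write M as a sum of two rank-1 matrices.
Splitting M by its rows (i = 0, 1), M = [1, 0][18, -6]ᵀ + [0, 1][-24, 4]ᵀ.
Hence T = [1, 0] (x) [18, -6] (x) [0, 1] + [0, 1] (x) [-24, 4] (x) [0, 1], so rank(T) ≤ 2.
These bounds meet, so rank(T) = 2.
Check entry T[0,0,1] = 18: (1)·(18)·(1) + (0)·(-24)·(1) = 18.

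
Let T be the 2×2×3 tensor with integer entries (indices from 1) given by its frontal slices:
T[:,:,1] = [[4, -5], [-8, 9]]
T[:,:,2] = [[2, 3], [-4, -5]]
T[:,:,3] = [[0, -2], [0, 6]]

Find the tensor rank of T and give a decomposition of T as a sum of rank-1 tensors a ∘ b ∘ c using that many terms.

Lower bound: the mode-3 unfolding of T (rows indexed by k, columns by (i,j) = (1,1), (1,2), (2,1), (2,2)) is [[4, -5, -8, 9], [2, 3, -4, -5], [0, -2, 0, 6]].
There the 3×3 minor on rows k ∈ {1, 2, 3}, columns (i,j) ∈ {(1,1), (1,2), (2,2)} is det [[4, -5, 9], [2, 3, -5], [0, -2, 6]] = 56 ≠ 0, so this unfolding has rank ≥ 3; CP rank is at least every unfolding rank, so rank(T) ≥ 3. (Unfolding ranks only ever bound the CP rank from below — rank(T) can be strictly larger than all of them — so the matching upper bound has to come from an explicit 3-term decomposition.)
Upper bound: T is a sum of 3 rank-1 terms, T = [1, -2] ∘ [1, -1] ∘ [4, 0, 2] + [1, -2] ∘ [1, 1] ∘ [0, 2, -2] + [1, -1] ∘ [0, 1] ∘ [-1, 1, 2] (written with every a and b primitive with positive leading entry and the scale carried by c; CP decompositions are not unique, and this one is verified by expanding entrywise), so rank(T) ≤ 3.
These bounds meet, so rank(T) = 3.
Check entry T[1,2,3] = -2: (1)·(-1)·(2) + (1)·(1)·(-2) + (1)·(1)·(2) = -2.

rank(T) = 3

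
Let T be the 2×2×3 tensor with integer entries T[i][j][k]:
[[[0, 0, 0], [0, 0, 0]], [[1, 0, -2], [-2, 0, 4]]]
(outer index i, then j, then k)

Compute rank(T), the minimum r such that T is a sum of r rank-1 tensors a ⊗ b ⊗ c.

Lower bound: T ≠ 0 (e.g. T[1,0,0] = 1), so rank(T) ≥ 1.
Upper bound: the mode-1 fibre T[:,0,0] = [0, 1] gives a = [0, 1] (primitive direction); the mode-2 fibre T[1,:,0] = [1, -2] gives b = [1, -2]; then c[k] = T[1,0,k] / (a[1]·b[0]) = [1, 0, -2] / 1 = [1, 0, -2].
Expanding [0, 1] ⊗ [1, -2] ⊗ [1, 0, -2] reproduces all 12 entries of T, so T = [0, 1] ⊗ [1, -2] ⊗ [1, 0, -2] and rank(T) ≤ 1.
These bounds meet, so rank(T) = 1.

1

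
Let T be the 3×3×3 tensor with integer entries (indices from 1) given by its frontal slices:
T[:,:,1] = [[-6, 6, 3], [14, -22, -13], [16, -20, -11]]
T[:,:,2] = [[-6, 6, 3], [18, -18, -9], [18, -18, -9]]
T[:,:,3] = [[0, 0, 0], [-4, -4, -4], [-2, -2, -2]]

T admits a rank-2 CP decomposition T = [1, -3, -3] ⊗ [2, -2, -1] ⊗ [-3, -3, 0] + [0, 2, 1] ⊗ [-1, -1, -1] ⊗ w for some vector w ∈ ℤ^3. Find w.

w = [2, 0, 2]

Subtract the known terms from T to get the rank-1 residual R = [0, 2, 1] ⊗ [-1, -1, -1] ⊗ w, so R[i,j,k] = a[i]·b[j]·w[k]. Pick indices with nonzero a[2]·b[1] = (2)·(-1) = -2. Only the fibre through (2,1,·) is needed: R[2,1,:] = T[2,1,:] − Σₗ aₗ[2]bₗ[1]cₗ = [14, 18, -4] − (-3)·(2)·[-3, -3, 0] = [-4, 0, -4]. Then w[k] = R[2,1,k] / -2 for each k, giving w = [-4, 0, -4] / -2 = [2, 0, 2].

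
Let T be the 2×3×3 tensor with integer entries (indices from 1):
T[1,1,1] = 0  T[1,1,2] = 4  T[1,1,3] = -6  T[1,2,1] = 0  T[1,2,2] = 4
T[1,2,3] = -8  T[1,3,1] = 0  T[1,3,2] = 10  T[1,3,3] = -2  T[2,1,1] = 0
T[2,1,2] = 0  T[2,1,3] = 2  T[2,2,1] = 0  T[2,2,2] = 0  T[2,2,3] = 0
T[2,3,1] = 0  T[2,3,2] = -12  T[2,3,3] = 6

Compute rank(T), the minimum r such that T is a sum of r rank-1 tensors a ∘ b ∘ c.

3

Lower bound: the mode-2 unfolding of T (rows indexed by j, columns by (i,k) = (1,1), (1,2), (1,3), (2,1), (2,2), (2,3)) is [[0, 4, -6, 0, 0, 2], [0, 4, -8, 0, 0, 0], [0, 10, -2, 0, -12, 6]].
There the 3×3 minor on rows j ∈ {1, 2, 3}, columns (i,k) ∈ {(1,2), (1,3), (2,2)} is det [[4, -6, 0], [4, -8, 0], [10, -2, -12]] = 96 ≠ 0, so this unfolding has rank ≥ 3; CP rank is at least every unfolding rank, so rank(T) ≥ 3. (Flattening ranks never certify an upper bound on CP rank; for that we must actually write T with 3 rank-1 terms.)
Upper bound: T is a sum of 3 rank-1 terms, T = (1, -2) ∘ (2, 2, -1) ∘ (0, -2, 0) + (1, -1) ∘ (1, 1, 1) ∘ (0, 8, -4) + (1, 1) ∘ (1, 2, -1) ∘ (0, 0, -2) (one valid choice — decompositions are not unique — normalised so each a, b is primitive with positive first nonzero entry; check it by expanding all entries), so rank(T) ≤ 3.
These bounds meet, so rank(T) = 3.
Check entry T[1,3,3] = -2: (1)·(-1)·(0) + (1)·(1)·(-4) + (1)·(-1)·(-2) = -2.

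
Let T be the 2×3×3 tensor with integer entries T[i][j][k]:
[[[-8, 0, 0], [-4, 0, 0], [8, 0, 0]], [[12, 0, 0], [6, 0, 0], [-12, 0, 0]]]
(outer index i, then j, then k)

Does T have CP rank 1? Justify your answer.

Yes

If T = a (x) b (x) c then every fibre of T is a multiple of the corresponding factor, so read the factors off the fibres through the nonzero entry T[0,0,0] = -8.
The mode-1 fibre T[:,0,0] = [-8, 12] gives a = [2, -3] (primitive direction); the mode-2 fibre T[0,:,0] = [-8, -4, 8] gives b = [2, 1, -2]; then c[k] = T[0,0,k] / (a[0]·b[0]) = [-8, 0, 0] / 4 = [-2, 0, 0].
Expanding [2, -3] (x) [2, 1, -2] (x) [-2, 0, 0] reproduces all 18 entries of T, so T = [2, -3] (x) [2, 1, -2] (x) [-2, 0, 0] and rank(T) ≤ 1.
Equivalently every frontal slice T[:,:,k] is c[k] times the rank-1 matrix [2, -3] (x) [2, 1, -2]. So T has rank 1 (it is nonzero).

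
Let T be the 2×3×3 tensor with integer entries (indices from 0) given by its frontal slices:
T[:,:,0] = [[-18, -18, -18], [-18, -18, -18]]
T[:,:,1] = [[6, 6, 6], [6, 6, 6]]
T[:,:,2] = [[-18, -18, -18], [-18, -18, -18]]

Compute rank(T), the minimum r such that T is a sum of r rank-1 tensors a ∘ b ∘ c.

Lower bound: T ≠ 0 (e.g. T[0,0,0] = -18), so rank(T) ≥ 1.
Upper bound: the mode-1 fibre T[:,0,0] = [-18, -18] gives a = [1, 1] (primitive direction); the mode-2 fibre T[0,:,0] = [-18, -18, -18] gives b = [1, 1, 1]; then c[k] = T[0,0,k] / (a[0]·b[0]) = [-18, 6, -18] / 1 = [-18, 6, -18].
Expanding [1, 1] ∘ [1, 1, 1] ∘ [-18, 6, -18] reproduces all 18 entries of T, so T = [1, 1] ∘ [1, 1, 1] ∘ [-18, 6, -18] and rank(T) ≤ 1.
These bounds meet, so rank(T) = 1.

1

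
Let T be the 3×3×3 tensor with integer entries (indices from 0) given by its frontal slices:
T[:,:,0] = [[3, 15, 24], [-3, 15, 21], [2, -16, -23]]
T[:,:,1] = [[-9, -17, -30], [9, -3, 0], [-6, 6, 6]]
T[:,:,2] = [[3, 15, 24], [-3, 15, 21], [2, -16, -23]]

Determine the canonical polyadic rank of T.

2

Lower bound: the mode-2 unfolding of T (rows indexed by j, columns by (i,k) = (0,0), (0,1), (0,2), (1,0), (1,1), (1,2), (2,0), (2,1), (2,2)) is [[3, -9, 3, -3, 9, -3, 2, -6, 2], [15, -17, 15, 15, -3, 15, -16, 6, -16], [24, -30, 24, 21, 0, 21, -23, 6, -23]].
There the 2×2 minor on rows j ∈ {0, 1}, columns (i,k) ∈ {(0,0), (0,1)} is det [[3, -9], [15, -17]] = 84 ≠ 0, so this unfolding has rank ≥ 2; CP rank is at least every unfolding rank, so rank(T) ≥ 2. (Flattening ranks never certify an upper bound on CP rank; for that we must actually write T with 2 rank-1 terms.)
Upper bound — finding two terms. Write S_k = T[:,:,k] for the frontal slices: S₀ = [[3, 15, 24], [-3, 15, 21], [2, -16, -23]], S₁ = [[-9, -17, -30], [9, -3, 0], [-6, 6, 6]], S₂ = [[3, 15, 24], [-3, 15, 21], [2, -16, -23]].
If T = a₁ ⊗ b₁ ⊗ c₁ + a₂ ⊗ b₂ ⊗ c₂ then each S_k = c₁[k]·a₁b₁ᵀ + c₂[k]·a₂b₂ᵀ. S₀ and S₁ are linearly independent, so a₁b₁ᵀ and a₂b₂ᵀ must span the same plane of matrices: they are the rank-1 matrices of the form x·S₀ + y·S₁.
The 2×2 minor of x·S₀ + y·S₁ on rows {0,1}, columns {0,1} is 90·x² − 330·xy + 180·y² = 30·(x − 3·y)(3·x − 2·y), vanishing at (x:y) = (3:1) and (2:3).
M₁ = 3·S₀ + S₁ = [[0, 28, 42], [0, 42, 63], [0, -42, -63]] = 7·[2, 3, -3][0, 2, 3]ᵀ and M₂ = 2·S₀ + 3·S₁ = [[-21, -21, -42], [21, 21, 42], [-14, -14, -28]] = (-7)·[3, -3, 2][1, 1, 2]ᵀ, so take a₁ = [2, 3, -3], b₁ = [0, 2, 3], a₂ = [3, -3, 2], b₂ = [1, 1, 2].
Each slice is an integer combination of E₁ = a₁b₁ᵀ and E₂ = a₂b₂ᵀ: S₀ = 3·E₁ + E₂, S₁ = −2·E₁ − 3·E₂, S₂ = 3·E₁ + E₂; reading off coefficients, c₁ = [3, -2, 3] and c₂ = [1, -3, 1].
Hence T = [2, 3, -3] ⊗ [0, 2, 3] ⊗ [3, -2, 3] + [3, -3, 2] ⊗ [1, 1, 2] ⊗ [1, -3, 1], so rank(T) ≤ 2.
These bounds meet, so rank(T) = 2.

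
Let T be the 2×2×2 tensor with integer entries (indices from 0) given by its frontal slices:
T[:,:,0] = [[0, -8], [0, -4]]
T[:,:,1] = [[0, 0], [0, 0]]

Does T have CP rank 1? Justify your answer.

If T = a (x) b (x) c then every fibre of T is a multiple of the corresponding factor, so read the factors off the fibres through the nonzero entry T[0,1,0] = -8.
The mode-1 fibre T[:,1,0] = [-8, -4] gives a = (2, 1) (primitive direction); the mode-2 fibre T[0,:,0] = [0, -8] gives b = (0, 1); then c[k] = T[0,1,k] / (a[0]·b[1]) = [-8, 0] / 2 = (-4, 0).
Expanding (2, 1) (x) (0, 1) (x) (-4, 0) reproduces all 8 entries of T, so T = (2, 1) (x) (0, 1) (x) (-4, 0) and rank(T) ≤ 1.
Equivalently every frontal slice T[:,:,k] is c[k] times the rank-1 matrix (2, 1) (x) (0, 1). So T has rank 1 (it is nonzero).

Yes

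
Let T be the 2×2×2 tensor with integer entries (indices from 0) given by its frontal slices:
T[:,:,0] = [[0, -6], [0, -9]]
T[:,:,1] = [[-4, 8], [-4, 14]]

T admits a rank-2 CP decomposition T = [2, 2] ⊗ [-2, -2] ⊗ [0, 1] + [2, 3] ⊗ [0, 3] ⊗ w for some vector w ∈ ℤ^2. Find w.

w = [-1, 2]

Subtract the known terms from T to get the rank-1 residual R = [2, 3] ⊗ [0, 3] ⊗ w, so R[i,j,k] = a[i]·b[j]·w[k]. Pick indices with nonzero a[0]·b[1] = (2)·(3) = 6. Only the fibre through (0,1,·) is needed: R[0,1,:] = T[0,1,:] − Σₗ aₗ[0]bₗ[1]cₗ = [-6, 8] − (2)·(-2)·[0, 1] = [-6, 12]. Then w[k] = R[0,1,k] / 6 for each k, giving w = [-6, 12] / 6 = [-1, 2].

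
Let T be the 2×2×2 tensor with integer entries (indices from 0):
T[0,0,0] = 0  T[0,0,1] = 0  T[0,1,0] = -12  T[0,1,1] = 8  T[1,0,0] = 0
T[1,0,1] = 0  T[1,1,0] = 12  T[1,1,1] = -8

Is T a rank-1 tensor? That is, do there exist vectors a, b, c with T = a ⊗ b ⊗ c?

Yes

If T = a ⊗ b ⊗ c then every fibre of T is a multiple of the corresponding factor, so read the factors off the fibres through the nonzero entry T[0,1,0] = -12.
The mode-1 fibre T[:,1,0] = [-12, 12] gives a = (1, -1) (primitive direction); the mode-2 fibre T[0,:,0] = [0, -12] gives b = (0, 1); then c[k] = T[0,1,k] / (a[0]·b[1]) = [-12, 8] / 1 = (-12, 8).
Expanding (1, -1) ⊗ (0, 1) ⊗ (-12, 8) reproduces all 8 entries of T, so T = (1, -1) ⊗ (0, 1) ⊗ (-12, 8) and rank(T) ≤ 1.
Equivalently every frontal slice T[:,:,k] is c[k] times the rank-1 matrix (1, -1) ⊗ (0, 1). So T has rank 1 (it is nonzero).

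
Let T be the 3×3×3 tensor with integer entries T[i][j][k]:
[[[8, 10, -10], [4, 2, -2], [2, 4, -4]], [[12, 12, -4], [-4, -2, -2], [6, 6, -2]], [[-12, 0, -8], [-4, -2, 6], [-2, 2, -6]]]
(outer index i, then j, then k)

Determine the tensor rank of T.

3

Lower bound: the mode-3 unfolding of T (rows indexed by k, columns by (i,j) = (0,0), (0,1), (0,2), (1,0), (1,1), (1,2), (2,0), (2,1), (2,2)) is [[8, 4, 2, 12, -4, 6, -12, -4, -2], [10, 2, 4, 12, -2, 6, 0, -2, 2], [-10, -2, -4, -4, -2, -2, -8, 6, -6]].
There the 3×3 minor on rows k ∈ {0, 1, 2}, columns (i,j) ∈ {(0,0), (0,1), (1,0)} is det [[8, 4, 12], [10, 2, 12], [-10, -2, -4]] = -192 ≠ 0, so this unfolding has rank ≥ 3; CP rank is at least every unfolding rank, so rank(T) ≥ 3. (Unfolding ranks only ever bound the CP rank from below — rank(T) can be strictly larger than all of them — so the matching upper bound has to come from an explicit 3-term decomposition.)
Upper bound: T is a sum of 3 rank-1 terms, T = [0, 1, -1] (x) [2, -1, 1] (x) [4, 2, 2] + [1, 0, -2] (x) [1, 1, 0] (x) [4, 2, -2] + [1, 1, 1] (x) [2, 0, 1] (x) [2, 4, -4] (written with every a and b primitive with positive leading entry and the scale carried by c; CP decompositions are not unique, and this one is verified by expanding entrywise), so rank(T) ≤ 3.
These bounds meet, so rank(T) = 3.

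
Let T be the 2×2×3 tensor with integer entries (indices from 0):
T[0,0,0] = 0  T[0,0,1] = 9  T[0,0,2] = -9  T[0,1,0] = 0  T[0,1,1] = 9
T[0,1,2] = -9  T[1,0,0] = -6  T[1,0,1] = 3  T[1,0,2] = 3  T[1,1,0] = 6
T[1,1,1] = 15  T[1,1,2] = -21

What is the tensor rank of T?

2

Lower bound: the mode-3 unfolding of T (rows indexed by k, columns by (i,j) = (0,0), (0,1), (1,0), (1,1)) is [[0, 0, -6, 6], [9, 9, 3, 15], [-9, -9, 3, -21]].
There the 2×2 minor on rows k ∈ {0, 1}, columns (i,j) ∈ {(0,0), (1,0)} is det [[0, -6], [9, 3]] = 54 ≠ 0, so this unfolding has rank ≥ 2; CP rank is at least every unfolding rank, so rank(T) ≥ 2. (Unfolding ranks only ever bound the CP rank from below — rank(T) can be strictly larger than all of them — so the matching upper bound has to come from an explicit 2-term decomposition.)
Upper bound — finding two terms. Write S_k = T[:,:,k] for the frontal slices: S₀ = [[0, 0], [-6, 6]], S₁ = [[9, 9], [3, 15]], S₂ = [[-9, -9], [3, -21]].
If T = a₁ ⊗ b₁ ⊗ c₁ + a₂ ⊗ b₂ ⊗ c₂ then each S_k = c₁[k]·a₁b₁ᵀ + c₂[k]·a₂b₂ᵀ. S₀ and S₁ are linearly independent, so a₁b₁ᵀ and a₂b₂ᵀ must span the same plane of matrices: they are the rank-1 matrices of the form x·S₀ + y·S₁.
det(x·S₀ + y·S₁) is 108·xy + 108·y² = 108·(y)(x + y), vanishing at (x:y) = (1:0) and (1:-1).
M₁ = S₀ = [[0, 0], [-6, 6]] = (-6)·[0, 1][1, -1]ᵀ and M₂ = S₀ − S₁ = [[-9, -9], [-9, -9]] = (-9)·[1, 1][1, 1]ᵀ, so take a₁ = [0, 1], b₁ = [1, -1], a₂ = [1, 1], b₂ = [1, 1].
Each slice is an integer combination of E₁ = a₁b₁ᵀ and E₂ = a₂b₂ᵀ: S₀ = −6·E₁, S₁ = −6·E₁ + 9·E₂, S₂ = 12·E₁ − 9·E₂; reading off coefficients, c₁ = [-6, -6, 12] and c₂ = [0, 9, -9].
Hence T = [0, 1] ⊗ [1, -1] ⊗ [-6, -6, 12] + [1, 1] ⊗ [1, 1] ⊗ [0, 9, -9], so rank(T) ≤ 2.
These bounds meet, so rank(T) = 2.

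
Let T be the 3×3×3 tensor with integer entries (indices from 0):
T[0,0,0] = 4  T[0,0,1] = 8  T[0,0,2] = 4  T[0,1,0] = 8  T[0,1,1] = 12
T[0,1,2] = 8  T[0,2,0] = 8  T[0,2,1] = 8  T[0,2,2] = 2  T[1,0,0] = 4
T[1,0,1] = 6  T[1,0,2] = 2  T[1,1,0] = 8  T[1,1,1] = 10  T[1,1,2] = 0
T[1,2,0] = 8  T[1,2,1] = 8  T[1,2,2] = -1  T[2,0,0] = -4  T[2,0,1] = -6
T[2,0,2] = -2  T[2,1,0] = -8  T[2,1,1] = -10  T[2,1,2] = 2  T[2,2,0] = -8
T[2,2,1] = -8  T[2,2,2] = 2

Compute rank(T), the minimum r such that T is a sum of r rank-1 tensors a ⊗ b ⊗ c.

Lower bound: the mode-2 unfolding of T (rows indexed by j, columns by (i,k) = (0,0), (0,1), (0,2), (1,0), (1,1), (1,2), (2,0), (2,1), (2,2)) is [[4, 8, 4, 4, 6, 2, -4, -6, -2], [8, 12, 8, 8, 10, 0, -8, -10, 2], [8, 8, 2, 8, 8, -1, -8, -8, 2]].
There the 3×3 minor on rows j ∈ {0, 1, 2}, columns (i,k) ∈ {(0,0), (0,1), (0,2)} is det [[4, 8, 4], [8, 12, 8], [8, 8, 2]] = 96 ≠ 0, so this unfolding has rank ≥ 3; CP rank is at least every unfolding rank, so rank(T) ≥ 3. (Flattening ranks never certify an upper bound on CP rank; for that we must actually write T with 3 rank-1 terms.)
Upper bound: T is a sum of 3 rank-1 terms, T = (1, 1, -1) ⊗ (1, 2, 2) ⊗ (4, 4, 0) + (2, -1, 2) ⊗ (0, 2, 1) ⊗ (0, 0, 1) + (2, 1, -1) ⊗ (1, 1, 0) ⊗ (0, 2, 2) (written with every a and b primitive with positive leading entry and the scale carried by c; CP decompositions are not unique, and this one is verified by expanding entrywise), so rank(T) ≤ 3.
These bounds meet, so rank(T) = 3.

3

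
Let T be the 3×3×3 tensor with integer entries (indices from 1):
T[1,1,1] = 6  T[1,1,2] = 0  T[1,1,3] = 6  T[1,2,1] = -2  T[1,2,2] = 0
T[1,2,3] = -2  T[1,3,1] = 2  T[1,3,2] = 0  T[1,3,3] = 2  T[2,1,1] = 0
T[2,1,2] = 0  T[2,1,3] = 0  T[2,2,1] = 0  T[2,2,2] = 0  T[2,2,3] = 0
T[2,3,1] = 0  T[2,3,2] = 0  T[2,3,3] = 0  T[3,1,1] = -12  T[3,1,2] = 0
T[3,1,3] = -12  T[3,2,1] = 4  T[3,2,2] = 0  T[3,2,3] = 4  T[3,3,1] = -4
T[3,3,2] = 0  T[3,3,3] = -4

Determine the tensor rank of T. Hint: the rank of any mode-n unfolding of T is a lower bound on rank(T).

Lower bound: T ≠ 0 (e.g. T[1,1,1] = 6), so rank(T) ≥ 1.
Upper bound: if T = a ⊗ b ⊗ c then every fibre of T is a multiple of the corresponding factor, so read the factors off the fibres through the nonzero entry T[1,1,1] = 6.
The mode-1 fibre T[:,1,1] = [6, 0, -12] gives a = (1, 0, -2) (primitive direction); the mode-2 fibre T[1,:,1] = [6, -2, 2] gives b = (3, -1, 1); then c[k] = T[1,1,k] / (a[1]·b[1]) = [6, 0, 6] / 3 = (2, 0, 2).
Expanding (1, 0, -2) ⊗ (3, -1, 1) ⊗ (2, 0, 2) reproduces all 27 entries of T, so T = (1, 0, -2) ⊗ (3, -1, 1) ⊗ (2, 0, 2) and rank(T) ≤ 1.
These bounds meet, so rank(T) = 1.
Check entry T[2,2,3] = 0: (0)·(-1)·(2) = 0.

1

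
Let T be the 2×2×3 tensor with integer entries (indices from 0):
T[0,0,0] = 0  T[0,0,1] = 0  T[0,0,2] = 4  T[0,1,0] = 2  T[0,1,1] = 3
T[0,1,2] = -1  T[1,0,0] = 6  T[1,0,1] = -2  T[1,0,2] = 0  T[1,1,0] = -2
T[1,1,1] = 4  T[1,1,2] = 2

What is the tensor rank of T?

Lower bound: the mode-3 unfolding of T (rows indexed by k, columns by (i,j) = (0,0), (0,1), (1,0), (1,1)) is [[0, 2, 6, -2], [0, 3, -2, 4], [4, -1, 0, 2]].
There the 3×3 minor on rows k ∈ {0, 1, 2}, columns (i,j) ∈ {(0,0), (0,1), (1,0)} is det [[0, 2, 6], [0, 3, -2], [4, -1, 0]] = -88 ≠ 0, so this unfolding has rank ≥ 3; CP rank is at least every unfolding rank, so rank(T) ≥ 3. (This is only a lower bound: in general the CP rank may exceed every unfolding rank, so we still need to exhibit 3 rank-1 terms summing to T.)
Upper bound: T is a sum of 3 rank-1 terms, T = (1, 1) ⊗ (1, 1) ⊗ (0, 2, 2) + (1, 2) ⊗ (2, -1) ⊗ (2, -1, -1) + (2, 1) ⊗ (1, -1) ⊗ (-2, 0, 2) (written with every a and b primitive with positive leading entry and the scale carried by c; CP decompositions are not unique, and this one is verified by expanding entrywise), so rank(T) ≤ 3.
These bounds meet, so rank(T) = 3.

3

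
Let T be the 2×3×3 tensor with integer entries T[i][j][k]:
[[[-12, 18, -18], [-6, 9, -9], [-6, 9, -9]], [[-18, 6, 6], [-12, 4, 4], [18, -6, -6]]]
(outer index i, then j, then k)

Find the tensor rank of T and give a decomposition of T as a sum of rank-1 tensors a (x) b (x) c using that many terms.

rank(T) = 2

Lower bound: the mode-2 unfolding of T (rows indexed by j, columns by (i,k) = (0,0), (0,1), (0,2), (1,0), (1,1), (1,2)) is [[-12, 18, -18, -18, 6, 6], [-6, 9, -9, -12, 4, 4], [-6, 9, -9, 18, -6, -6]].
There the 2×2 minor on rows j ∈ {0, 1}, columns (i,k) ∈ {(0,0), (1,0)} is det [[-12, -18], [-6, -12]] = 36 ≠ 0, so this unfolding has rank ≥ 2; CP rank is at least every unfolding rank, so rank(T) ≥ 2. (Unfolding ranks only ever bound the CP rank from below — rank(T) can be strictly larger than all of them — so the matching upper bound has to come from an explicit 2-term decomposition.)
Upper bound — finding two terms. Write S_k = T[:,:,k] for the frontal slices: S₀ = [[-12, -6, -6], [-18, -12, 18]], S₁ = [[18, 9, 9], [6, 4, -6]], S₂ = [[-18, -9, -9], [6, 4, -6]].
If T = a₁ (x) b₁ (x) c₁ + a₂ (x) b₂ (x) c₂ then each S_k = c₁[k]·a₁b₁ᵀ + c₂[k]·a₂b₂ᵀ. S₀ and S₁ are linearly independent, so a₁b₁ᵀ and a₂b₂ᵀ must span the same plane of matrices: they are the rank-1 matrices of the form x·S₀ + y·S₁.
The 2×2 minor of x·S₀ + y·S₁ on rows {0,1}, columns {0,1} is 36·x² − 66·xy + 18·y² = 6·(2·x − 3·y)(3·x − y), vanishing at (x:y) = (3:2) and (1:3).
M₁ = 3·S₀ + 2·S₁ = [[0, 0, 0], [-42, -28, 42]] = (-14)·(0, 1)(3, 2, -3)ᵀ and M₂ = S₀ + 3·S₁ = [[42, 21, 21], [0, 0, 0]] = 21·(1, 0)(2, 1, 1)ᵀ, so take a₁ = (0, 1), b₁ = (3, 2, -3), a₂ = (1, 0), b₂ = (2, 1, 1).
Each slice is an integer combination of E₁ = a₁b₁ᵀ and E₂ = a₂b₂ᵀ: S₀ = −6·E₁ − 6·E₂, S₁ = 2·E₁ + 9·E₂, S₂ = 2·E₁ − 9·E₂; reading off coefficients, c₁ = (-6, 2, 2) and c₂ = (-6, 9, -9).
Hence T = (0, 1) (x) (3, 2, -3) (x) (-6, 2, 2) + (1, 0) (x) (2, 1, 1) (x) (-6, 9, -9), so rank(T) ≤ 2.
These bounds meet, so rank(T) = 2.
Check entry T[0,2,0] = -6: (0)·(-3)·(-6) + (1)·(1)·(-6) = -6.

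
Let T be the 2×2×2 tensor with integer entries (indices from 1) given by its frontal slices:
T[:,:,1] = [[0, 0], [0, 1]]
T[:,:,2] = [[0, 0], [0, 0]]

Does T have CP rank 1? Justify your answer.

If T = a ⊗ b ⊗ c then every fibre of T is a multiple of the corresponding factor, so read the factors off the fibres through the nonzero entry T[2,2,1] = 1.
The mode-1 fibre T[:,2,1] = [0, 1] gives a = [0, 1] (primitive direction); the mode-2 fibre T[2,:,1] = [0, 1] gives b = [0, 1]; then c[k] = T[2,2,k] / (a[2]·b[2]) = [1, 0] / 1 = [1, 0].
Expanding [0, 1] ⊗ [0, 1] ⊗ [1, 0] reproduces all 8 entries of T, so T = [0, 1] ⊗ [0, 1] ⊗ [1, 0] and rank(T) ≤ 1.
Equivalently every frontal slice T[:,:,k] is c[k] times the rank-1 matrix [0, 1] ⊗ [0, 1]. So T has rank 1 (it is nonzero).

Yes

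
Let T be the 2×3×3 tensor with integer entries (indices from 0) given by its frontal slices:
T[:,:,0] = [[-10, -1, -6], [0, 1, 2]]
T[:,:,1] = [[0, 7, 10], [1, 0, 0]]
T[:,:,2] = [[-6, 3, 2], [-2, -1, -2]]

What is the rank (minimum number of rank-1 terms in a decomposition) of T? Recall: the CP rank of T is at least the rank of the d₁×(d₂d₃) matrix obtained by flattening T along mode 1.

Lower bound: in the mode-3 unfolding of T (rows indexed by k, columns by (i,j)) the 3×3 minor on rows k ∈ {0, 1, 2}, columns (i,j) ∈ {(0,0), (0,1), (0,2)} is det [[-10, -1, -6], [0, 7, 10], [-6, 3, 2]] = -32 ≠ 0, so that unfolding has rank ≥ 3 and hence rank(T) ≥ 3 (CP rank is at least every unfolding rank, though it can be larger).
Upper bound: T is a sum of 3 rank-1 terms, T = (1, 0) ⊗ (1, -1, -1) ⊗ (-4, -4, -4) + (1, 1) ⊗ (2, 1, 2) ⊗ (-1, 1, -1) + (2, -1) ⊗ (1, 1, 2) ⊗ (-2, 1, 0) (written with every a and b primitive with positive leading entry and the scale carried by c; CP decompositions are not unique, and this one is verified by expanding entrywise), so rank(T) ≤ 3.
These bounds meet, so rank(T) = 3.

3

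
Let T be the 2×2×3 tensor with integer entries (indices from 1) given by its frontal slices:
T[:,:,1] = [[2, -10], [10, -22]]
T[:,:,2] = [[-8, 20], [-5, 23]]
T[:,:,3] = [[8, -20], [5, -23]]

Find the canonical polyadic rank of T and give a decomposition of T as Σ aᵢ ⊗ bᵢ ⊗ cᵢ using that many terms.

Lower bound: the mode-3 unfolding of T (rows indexed by k, columns by (i,j) = (1,1), (1,2), (2,1), (2,2)) is [[2, -10, 10, -22], [-8, 20, -5, 23], [8, -20, 5, -23]].
There the 2×2 minor on rows k ∈ {1, 2}, columns (i,j) ∈ {(1,1), (1,2)} is det [[2, -10], [-8, 20]] = -40 ≠ 0, so this unfolding has rank ≥ 2; CP rank is at least every unfolding rank, so rank(T) ≥ 2. (This is only a lower bound: in general the CP rank may exceed every unfolding rank, so we still need to exhibit 2 rank-1 terms summing to T.)
Upper bound — finding two terms. Write S_k = T[:,:,k] for the frontal slices: S₁ = [[2, -10], [10, -22]], S₂ = [[-8, 20], [-5, 23]], S₃ = [[8, -20], [5, -23]].
If T = a₁ ⊗ b₁ ⊗ c₁ + a₂ ⊗ b₂ ⊗ c₂ then each S_k = c₁[k]·a₁b₁ᵀ + c₂[k]·a₂b₂ᵀ. S₁ and S₂ are linearly independent, so a₁b₁ᵀ and a₂b₂ᵀ must span the same plane of matrices: they are the rank-1 matrices of the form x·S₁ + y·S₂.
det(x·S₁ + y·S₂) is 56·x² − 28·xy − 84·y² = 28·(2·x − 3·y)(x + y), vanishing at (x:y) = (3:2) and (1:-1).
M₁ = 3·S₁ + 2·S₂ = [[-10, 10], [20, -20]] = (-10)·[1, -2][1, -1]ᵀ and M₂ = S₁ − S₂ = [[10, -30], [15, -45]] = 5·[2, 3][1, -3]ᵀ, so take a₁ = [1, -2], b₁ = [1, -1], a₂ = [2, 3], b₂ = [1, -3].
Each slice is an integer combination of E₁ = a₁b₁ᵀ and E₂ = a₂b₂ᵀ: S₁ = −2·E₁ + 2·E₂, S₂ = −2·E₁ − 3·E₂, S₃ = 2·E₁ + 3·E₂; reading off coefficients, c₁ = [-2, -2, 2] and c₂ = [2, -3, 3].
Hence T = [1, -2] ⊗ [1, -1] ⊗ [-2, -2, 2] + [2, 3] ⊗ [1, -3] ⊗ [2, -3, 3], so rank(T) ≤ 2.
These bounds meet, so rank(T) = 2.

rank(T) = 2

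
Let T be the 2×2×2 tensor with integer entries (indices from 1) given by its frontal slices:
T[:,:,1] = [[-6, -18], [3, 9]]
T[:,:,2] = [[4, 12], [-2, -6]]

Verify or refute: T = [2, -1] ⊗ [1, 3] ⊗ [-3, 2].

Reconstruct entrywise from the claimed factors. For example, T[2,2,1] = 9 and Σₗ aₗ[2]bₗ[2]cₗ[1] = (-1)·(3)·(-3) = 9; checking all 8 entries, every one matches. The claim holds.

Yes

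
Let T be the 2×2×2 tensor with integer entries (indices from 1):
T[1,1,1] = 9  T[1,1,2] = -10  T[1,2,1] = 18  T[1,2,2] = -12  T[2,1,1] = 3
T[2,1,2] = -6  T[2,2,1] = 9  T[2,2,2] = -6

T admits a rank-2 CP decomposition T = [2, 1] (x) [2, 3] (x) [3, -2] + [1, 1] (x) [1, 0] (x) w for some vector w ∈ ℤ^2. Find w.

w = [-3, -2]

Subtract the known terms from T to get the rank-1 residual R = [1, 1] (x) [1, 0] (x) w, so R[i,j,k] = a[i]·b[j]·w[k]. Pick indices with nonzero a[1]·b[1] = (1)·(1) = 1. Only the fibre through (1,1,·) is needed: R[1,1,:] = T[1,1,:] − Σₗ aₗ[1]bₗ[1]cₗ = [9, -10] − (2)·(2)·[3, -2] = [-3, -2]. Then w[k] = R[1,1,k] / 1 for each k, giving w = [-3, -2] / 1 = [-3, -2].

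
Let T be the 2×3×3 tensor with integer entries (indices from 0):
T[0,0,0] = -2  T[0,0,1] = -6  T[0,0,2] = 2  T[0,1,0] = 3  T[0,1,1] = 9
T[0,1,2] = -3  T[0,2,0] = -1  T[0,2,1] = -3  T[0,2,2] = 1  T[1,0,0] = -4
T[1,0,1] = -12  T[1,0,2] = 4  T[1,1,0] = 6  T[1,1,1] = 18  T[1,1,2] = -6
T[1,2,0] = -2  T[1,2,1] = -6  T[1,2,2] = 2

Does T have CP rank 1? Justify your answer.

Yes

The mode-1 fibre T[:,0,0] = [-2, -4] gives a = [1, 2] (primitive direction); the mode-2 fibre T[0,:,0] = [-2, 3, -1] gives b = [2, -3, 1]; then c[k] = T[0,0,k] / (a[0]·b[0]) = [-2, -6, 2] / 2 = [-1, -3, 1].
Expanding [1, 2] ⊗ [2, -3, 1] ⊗ [-1, -3, 1] reproduces all 18 entries of T, so T = [1, 2] ⊗ [2, -3, 1] ⊗ [-1, -3, 1] and rank(T) ≤ 1.
Equivalently every frontal slice T[:,:,k] is c[k] times the rank-1 matrix [1, 2] ⊗ [2, -3, 1]. So T has rank 1 (it is nonzero).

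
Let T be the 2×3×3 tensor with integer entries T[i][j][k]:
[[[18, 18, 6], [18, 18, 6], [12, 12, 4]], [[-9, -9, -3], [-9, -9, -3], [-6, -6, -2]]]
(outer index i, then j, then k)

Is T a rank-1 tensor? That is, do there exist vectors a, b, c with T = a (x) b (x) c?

The mode-1 fibre T[:,0,0] = [18, -9] gives a = [2, -1] (primitive direction); the mode-2 fibre T[0,:,0] = [18, 18, 12] gives b = [3, 3, 2]; then c[k] = T[0,0,k] / (a[0]·b[0]) = [18, 18, 6] / 6 = [3, 3, 1].
Expanding [2, -1] (x) [3, 3, 2] (x) [3, 3, 1] reproduces all 18 entries of T, so T = [2, -1] (x) [3, 3, 2] (x) [3, 3, 1] and rank(T) ≤ 1.
Equivalently every frontal slice T[:,:,k] is c[k] times the rank-1 matrix [2, -1] (x) [3, 3, 2]. So T has rank 1 (it is nonzero).

Yes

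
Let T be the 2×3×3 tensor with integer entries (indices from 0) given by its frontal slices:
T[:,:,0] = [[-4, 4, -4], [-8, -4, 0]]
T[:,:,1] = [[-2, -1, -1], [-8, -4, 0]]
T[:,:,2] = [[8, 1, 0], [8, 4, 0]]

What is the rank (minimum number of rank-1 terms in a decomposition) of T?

3

Lower bound: the mode-3 unfolding of T (rows indexed by k, columns by (i,j) = (0,0), (0,1), (0,2), (1,0), (1,1), (1,2)) is [[-4, 4, -4, -8, -4, 0], [-2, -1, -1, -8, -4, 0], [8, 1, 0, 8, 4, 0]].
There the 3×3 minor on rows k ∈ {0, 1, 2}, columns (i,j) ∈ {(0,0), (0,1), (0,2)} is det [[-4, 4, -4], [-2, -1, -1], [8, 1, 0]] = -60 ≠ 0, so this unfolding has rank ≥ 3; CP rank is at least every unfolding rank, so rank(T) ≥ 3. (This is only a lower bound: in general the CP rank may exceed every unfolding rank, so we still need to exhibit 3 rank-1 terms summing to T.)
Upper bound: T is a sum of 3 rank-1 terms, T = (1, 0) ⊗ (2, -2, 1) ⊗ (-2, 0, 1) + (1, 0) ⊗ (2, 1, -1) ⊗ (2, 1, 1) + (1, 2) ⊗ (2, 1, 0) ⊗ (-2, -2, 2) (one valid choice — decompositions are not unique — normalised so each a, b is primitive with positive first nonzero entry; check it by expanding all entries), so rank(T) ≤ 3.
These bounds meet, so rank(T) = 3.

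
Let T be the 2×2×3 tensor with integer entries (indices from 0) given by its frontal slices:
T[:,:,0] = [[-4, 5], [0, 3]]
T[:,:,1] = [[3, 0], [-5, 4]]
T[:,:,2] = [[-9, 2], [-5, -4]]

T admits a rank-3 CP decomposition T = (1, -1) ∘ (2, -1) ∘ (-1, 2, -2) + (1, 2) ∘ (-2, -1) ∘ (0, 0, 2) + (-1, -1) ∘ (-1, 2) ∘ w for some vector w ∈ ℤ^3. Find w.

Subtract the known terms from T to get the rank-1 residual R = (-1, -1) ∘ (-1, 2) ∘ w, so R[i,j,k] = a[i]·b[j]·w[k]. Pick indices with nonzero a[0]·b[0] = (-1)·(-1) = 1. Only the fibre through (0,0,·) is needed: R[0,0,:] = T[0,0,:] − Σₗ aₗ[0]bₗ[0]cₗ = [-4, 3, -9] − (1)·(2)·(-1, 2, -2) − (1)·(-2)·(0, 0, 2) = [-2, -1, -1]. Then w[k] = R[0,0,k] / 1 for each k, giving w = [-2, -1, -1] / 1 = (-2, -1, -1).

w = (-2, -1, -1)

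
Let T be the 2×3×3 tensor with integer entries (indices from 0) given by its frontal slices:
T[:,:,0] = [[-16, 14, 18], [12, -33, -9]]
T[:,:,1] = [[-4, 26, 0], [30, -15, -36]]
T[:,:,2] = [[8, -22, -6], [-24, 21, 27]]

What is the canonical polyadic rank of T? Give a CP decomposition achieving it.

Lower bound: the mode-2 unfolding of T (rows indexed by j, columns by (i,k) = (0,0), (0,1), (0,2), (1,0), (1,1), (1,2)) is [[-16, -4, 8, 12, 30, -24], [14, 26, -22, -33, -15, 21], [18, 0, -6, -9, -36, 27]].
There the 2×2 minor on rows j ∈ {0, 1}, columns (i,k) ∈ {(0,0), (0,1)} is det [[-16, -4], [14, 26]] = -360 ≠ 0, so this unfolding has rank ≥ 2; CP rank is at least every unfolding rank, so rank(T) ≥ 2. (Unfolding ranks only ever bound the CP rank from below — rank(T) can be strictly larger than all of them — so the matching upper bound has to come from an explicit 2-term decomposition.)
Upper bound — finding two terms. Write S_k = T[:,:,k] for the frontal slices: S₀ = [[-16, 14, 18], [12, -33, -9]], S₁ = [[-4, 26, 0], [30, -15, -36]], S₂ = [[8, -22, -6], [-24, 21, 27]].
If T = a₁ ⊗ b₁ ⊗ c₁ + a₂ ⊗ b₂ ⊗ c₂ then each S_k = c₁[k]·a₁b₁ᵀ + c₂[k]·a₂b₂ᵀ. S₀ and S₁ are linearly independent, so a₁b₁ᵀ and a₂b₂ᵀ must span the same plane of matrices: they are the rank-1 matrices of the form x·S₀ + y·S₁.
The 2×2 minor of x·S₀ + y·S₁ on rows {0,1}, columns {0,1} is 360·x² − 360·xy − 720·y² = 360·(x − 2·y)(x + y), vanishing at (x:y) = (2:1) and (1:-1).
M₁ = 2·S₀ + S₁ = [[-36, 54, 36], [54, -81, -54]] = (-9)·[2, -3][2, -3, -2]ᵀ and M₂ = S₀ − S₁ = [[-12, -12, 18], [-18, -18, 27]] = (-3)·[2, 3][2, 2, -3]ᵀ, so take a₁ = [2, -3], b₁ = [2, -3, -2], a₂ = [2, 3], b₂ = [2, 2, -3].
Each slice is an integer combination of E₁ = a₁b₁ᵀ and E₂ = a₂b₂ᵀ: S₀ = −3·E₁ − E₂, S₁ = −3·E₁ + 2·E₂, S₂ = 3·E₁ − E₂; reading off coefficients, c₁ = [-3, -3, 3] and c₂ = [-1, 2, -1].
Hence T = [2, -3] ⊗ [2, -3, -2] ⊗ [-3, -3, 3] + [2, 3] ⊗ [2, 2, -3] ⊗ [-1, 2, -1], so rank(T) ≤ 2.
These bounds meet, so rank(T) = 2.
Check entry T[0,0,1] = -4: (2)·(2)·(-3) + (2)·(2)·(2) = -4.

rank(T) = 2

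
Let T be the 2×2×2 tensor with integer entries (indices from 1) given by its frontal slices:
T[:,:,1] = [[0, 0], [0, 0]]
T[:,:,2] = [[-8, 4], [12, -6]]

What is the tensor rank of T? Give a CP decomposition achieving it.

Lower bound: T ≠ 0 (e.g. T[1,1,2] = -8), so rank(T) ≥ 1.
Upper bound: if T = a ⊗ b ⊗ c then every fibre of T is a multiple of the corresponding factor, so read the factors off the fibres through the nonzero entry T[1,1,2] = -8.
The mode-1 fibre T[:,1,2] = [-8, 12] gives a = [2, -3] (primitive direction); the mode-2 fibre T[1,:,2] = [-8, 4] gives b = [2, -1]; then c[k] = T[1,1,k] / (a[1]·b[1]) = [0, -8] / 4 = [0, -2].
Expanding [2, -3] ⊗ [2, -1] ⊗ [0, -2] reproduces all 8 entries of T, so T = [2, -3] ⊗ [2, -1] ⊗ [0, -2] and rank(T) ≤ 1.
These bounds meet, so rank(T) = 1.

rank(T) = 1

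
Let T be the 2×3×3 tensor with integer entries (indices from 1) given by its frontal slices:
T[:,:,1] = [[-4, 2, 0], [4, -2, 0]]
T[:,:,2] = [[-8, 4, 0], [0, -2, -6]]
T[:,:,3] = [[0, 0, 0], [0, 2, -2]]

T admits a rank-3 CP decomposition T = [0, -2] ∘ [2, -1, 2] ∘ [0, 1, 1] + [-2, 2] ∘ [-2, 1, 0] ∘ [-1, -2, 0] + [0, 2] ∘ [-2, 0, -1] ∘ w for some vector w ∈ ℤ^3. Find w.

Subtract the known terms from T to get the rank-1 residual R = [0, 2] ∘ [-2, 0, -1] ∘ w, so R[i,j,k] = a[i]·b[j]·w[k]. Pick indices with nonzero a[2]·b[1] = (2)·(-2) = -4. Only the fibre through (2,1,·) is needed: R[2,1,:] = T[2,1,:] − Σₗ aₗ[2]bₗ[1]cₗ = [4, 0, 0] − (-2)·(2)·[0, 1, 1] − (2)·(-2)·[-1, -2, 0] = [0, -4, 4]. Then w[k] = R[2,1,k] / -4 for each k, giving w = [0, -4, 4] / -4 = [0, 1, -1].

w = [0, 1, -1]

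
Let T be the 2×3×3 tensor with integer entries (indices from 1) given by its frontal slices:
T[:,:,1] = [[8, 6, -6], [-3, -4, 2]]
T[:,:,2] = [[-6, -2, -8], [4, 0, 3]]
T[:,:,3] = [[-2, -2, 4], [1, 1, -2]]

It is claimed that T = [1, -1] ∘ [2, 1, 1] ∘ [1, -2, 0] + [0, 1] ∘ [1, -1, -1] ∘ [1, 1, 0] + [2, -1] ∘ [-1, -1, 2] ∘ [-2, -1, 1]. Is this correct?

No

Reconstruct entry (1,1,1) from the claimed factors: Σₗ aₗ[1]bₗ[1]cₗ[1] = (1)·(2)·(1) + (0)·(1)·(1) + (2)·(-1)·(-2) = 6, but T[1,1,1] = 8. The claim is false.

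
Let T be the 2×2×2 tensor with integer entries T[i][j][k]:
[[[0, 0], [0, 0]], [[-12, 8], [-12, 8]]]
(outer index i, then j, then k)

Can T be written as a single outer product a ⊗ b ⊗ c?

Yes

The mode-1 fibre T[:,0,0] = [0, -12] gives a = [0, 1] (primitive direction); the mode-2 fibre T[1,:,0] = [-12, -12] gives b = [1, 1]; then c[k] = T[1,0,k] / (a[1]·b[0]) = [-12, 8] / 1 = [-12, 8].
Expanding [0, 1] ⊗ [1, 1] ⊗ [-12, 8] reproduces all 8 entries of T, so T = [0, 1] ⊗ [1, 1] ⊗ [-12, 8] and rank(T) ≤ 1.
Equivalently every frontal slice T[:,:,k] is c[k] times the rank-1 matrix [0, 1] ⊗ [1, 1]. So T has rank 1 (it is nonzero).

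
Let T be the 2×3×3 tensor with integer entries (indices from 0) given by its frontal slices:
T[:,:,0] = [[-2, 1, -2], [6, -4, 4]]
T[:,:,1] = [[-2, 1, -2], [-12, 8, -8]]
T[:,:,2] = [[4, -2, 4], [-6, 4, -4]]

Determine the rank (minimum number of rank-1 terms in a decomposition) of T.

2

Lower bound: the mode-3 unfolding of T (rows indexed by k, columns by (i,j) = (0,0), (0,1), (0,2), (1,0), (1,1), (1,2)) is [[-2, 1, -2, 6, -4, 4], [-2, 1, -2, -12, 8, -8], [4, -2, 4, -6, 4, -4]].
There the 2×2 minor on rows k ∈ {0, 1}, columns (i,j) ∈ {(0,0), (1,0)} is det [[-2, 6], [-2, -12]] = 36 ≠ 0, so this unfolding has rank ≥ 2; CP rank is at least every unfolding rank, so rank(T) ≥ 2. (Unfolding ranks only ever bound the CP rank from below — rank(T) can be strictly larger than all of them — so the matching upper bound has to come from an explicit 2-term decomposition.)
Upper bound — finding two terms. Write S_k = T[:,:,k] for the frontal slices: S₀ = [[-2, 1, -2], [6, -4, 4]], S₁ = [[-2, 1, -2], [-12, 8, -8]], S₂ = [[4, -2, 4], [-6, 4, -4]].
If T = a₁ ∘ b₁ ∘ c₁ + a₂ ∘ b₂ ∘ c₂ then each S_k = c₁[k]·a₁b₁ᵀ + c₂[k]·a₂b₂ᵀ. S₀ and S₁ are linearly independent, so a₁b₁ᵀ and a₂b₂ᵀ must span the same plane of matrices: they are the rank-1 matrices of the form x·S₀ + y·S₁.
The 2×2 minor of x·S₀ + y·S₁ on rows {0,1}, columns {0,1} is 2·x² − 2·xy − 4·y² = 2·(x − 2·y)(x + y), vanishing at (x:y) = (2:1) and (1:-1).
M₁ = 2·S₀ + S₁ = [[-6, 3, -6], [0, 0, 0]] = (-3)·[1, 0][2, -1, 2]ᵀ and M₂ = S₀ − S₁ = [[0, 0, 0], [18, -12, 12]] = 6·[0, 1][3, -2, 2]ᵀ, so take a₁ = [1, 0], b₁ = [2, -1, 2], a₂ = [0, 1], b₂ = [3, -2, 2].
Each slice is an integer combination of E₁ = a₁b₁ᵀ and E₂ = a₂b₂ᵀ: S₀ = −E₁ + 2·E₂, S₁ = −E₁ − 4·E₂, S₂ = 2·E₁ − 2·E₂; reading off coefficients, c₁ = [-1, -1, 2] and c₂ = [2, -4, -2].
Hence T = [1, 0] ∘ [2, -1, 2] ∘ [-1, -1, 2] + [0, 1] ∘ [3, -2, 2] ∘ [2, -4, -2], so rank(T) ≤ 2.
These bounds meet, so rank(T) = 2.
Check entry T[1,1,1] = 8: (0)·(-1)·(-1) + (1)·(-2)·(-4) = 8.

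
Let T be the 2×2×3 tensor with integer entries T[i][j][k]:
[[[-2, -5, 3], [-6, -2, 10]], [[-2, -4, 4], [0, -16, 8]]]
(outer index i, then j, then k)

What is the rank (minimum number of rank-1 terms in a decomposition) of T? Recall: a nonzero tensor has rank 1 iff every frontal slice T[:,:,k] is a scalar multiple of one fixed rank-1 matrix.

3

Lower bound: the mode-3 unfolding of T (rows indexed by k, columns by (i,j) = (0,0), (0,1), (1,0), (1,1)) is [[-2, -6, -2, 0], [-5, -2, -4, -16], [3, 10, 4, 8]].
There the 3×3 minor on rows k ∈ {0, 1, 2}, columns (i,j) ∈ {(0,0), (0,1), (1,0)} is det [[-2, -6, -2], [-5, -2, -4], [3, 10, 4]] = -24 ≠ 0, so this unfolding has rank ≥ 3; CP rank is at least every unfolding rank, so rank(T) ≥ 3. (Flattening ranks never certify an upper bound on CP rank; for that we must actually write T with 3 rank-1 terms.)
Upper bound: T is a sum of 3 rank-1 terms, T = (1, -2) ⊗ (0, 1) ⊗ (-2, 4, 0) + (1, 0) ⊗ (1, -2) ⊗ (0, -1, -1) + (1, 1) ⊗ (1, 2) ⊗ (-2, -4, 4) (one valid choice — decompositions are not unique — normalised so each a, b is primitive with positive first nonzero entry; check it by expanding all entries), so rank(T) ≤ 3.
These bounds meet, so rank(T) = 3.
Check entry T[0,1,0] = -6: (1)·(1)·(-2) + (1)·(-2)·(0) + (1)·(2)·(-2) = -6.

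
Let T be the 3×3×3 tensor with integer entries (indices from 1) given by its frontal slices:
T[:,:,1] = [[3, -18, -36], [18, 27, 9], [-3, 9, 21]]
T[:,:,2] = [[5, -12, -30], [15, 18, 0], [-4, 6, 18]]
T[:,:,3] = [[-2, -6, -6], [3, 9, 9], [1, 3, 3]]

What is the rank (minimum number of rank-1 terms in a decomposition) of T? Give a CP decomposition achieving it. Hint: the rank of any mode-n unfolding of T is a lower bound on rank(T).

Lower bound: the mode-3 unfolding of T (rows indexed by k, columns by (i,j) = (1,1), (1,2), (1,3), (2,1), (2,2), (2,3), (3,1), (3,2), (3,3)) is [[3, -18, -36, 18, 27, 9, -3, 9, 21], [5, -12, -30, 15, 18, 0, -4, 6, 18], [-2, -6, -6, 3, 9, 9, 1, 3, 3]].
There the 2×2 minor on rows k ∈ {1, 2}, columns (i,j) ∈ {(1,1), (1,2)} is det [[3, -18], [5, -12]] = 54 ≠ 0, so this unfolding has rank ≥ 2; CP rank is at least every unfolding rank, so rank(T) ≥ 2. (This is only a lower bound: in general the CP rank may exceed every unfolding rank, so we still need to exhibit 2 rank-1 terms summing to T.)
Upper bound — finding two terms. Write S_k = T[:,:,k] for the frontal slices: S₁ = [[3, -18, -36], [18, 27, 9], [-3, 9, 21]], S₂ = [[5, -12, -30], [15, 18, 0], [-4, 6, 18]], S₃ = [[-2, -6, -6], [3, 9, 9], [1, 3, 3]].
If T = a₁ ⊗ b₁ ⊗ c₁ + a₂ ⊗ b₂ ⊗ c₂ then each S_k = c₁[k]·a₁b₁ᵀ + c₂[k]·a₂b₂ᵀ. S₁ and S₂ are linearly independent, so a₁b₁ᵀ and a₂b₂ᵀ must span the same plane of matrices: they are the rank-1 matrices of the form x·S₁ + y·S₂.
The 2×2 minor of x·S₁ + y·S₂ on rows {1,2}, columns {1,2} is 405·x² + 675·xy + 270·y² = 135·(3·x + 2·y)(x + y), vanishing at (x:y) = (2:-3) and (1:-1).
M₁ = 2·S₁ − 3·S₂ = [[-9, 0, 18], [-9, 0, 18], [6, 0, -12]] = (-3)·[3, 3, -2][1, 0, -2]ᵀ and M₂ = S₁ − S₂ = [[-2, -6, -6], [3, 9, 9], [1, 3, 3]] = −[2, -3, -1][1, 3, 3]ᵀ, so take a₁ = [3, 3, -2], b₁ = [1, 0, -2], a₂ = [2, -3, -1], b₂ = [1, 3, 3].
Each slice is an integer combination of E₁ = a₁b₁ᵀ and E₂ = a₂b₂ᵀ: S₁ = 3·E₁ − 3·E₂, S₂ = 3·E₁ − 2·E₂, S₃ = −E₂; reading off coefficients, c₁ = [3, 3, 0] and c₂ = [-3, -2, -1].
Hence T = [3, 3, -2] ⊗ [1, 0, -2] ⊗ [3, 3, 0] + [2, -3, -1] ⊗ [1, 3, 3] ⊗ [-3, -2, -1], so rank(T) ≤ 2.
These bounds meet, so rank(T) = 2.

rank(T) = 2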